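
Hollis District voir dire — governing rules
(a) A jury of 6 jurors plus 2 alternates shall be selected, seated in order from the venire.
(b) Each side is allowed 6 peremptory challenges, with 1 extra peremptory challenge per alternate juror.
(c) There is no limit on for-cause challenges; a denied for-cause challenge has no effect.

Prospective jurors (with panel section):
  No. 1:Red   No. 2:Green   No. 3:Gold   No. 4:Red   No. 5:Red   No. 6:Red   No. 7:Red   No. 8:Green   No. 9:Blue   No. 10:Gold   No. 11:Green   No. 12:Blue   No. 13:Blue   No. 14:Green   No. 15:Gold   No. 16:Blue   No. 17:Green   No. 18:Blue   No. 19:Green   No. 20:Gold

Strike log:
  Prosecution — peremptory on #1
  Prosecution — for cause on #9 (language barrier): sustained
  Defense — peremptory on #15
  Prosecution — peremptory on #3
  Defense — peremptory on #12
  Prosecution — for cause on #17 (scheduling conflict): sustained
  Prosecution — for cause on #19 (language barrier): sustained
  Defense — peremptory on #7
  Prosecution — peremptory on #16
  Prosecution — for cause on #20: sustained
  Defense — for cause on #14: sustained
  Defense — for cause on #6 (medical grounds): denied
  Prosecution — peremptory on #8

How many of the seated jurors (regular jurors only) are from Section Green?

2

Removed: #1, #3, #7, #8, #9, #12, #14, #15, #16, #17, #19, #20.
Seated jurors 1–6: #2, #4, #5, #6, #10, #11 (alternates #13, #18 not counted).
Of those, in Section Green: #2, #11 → 2.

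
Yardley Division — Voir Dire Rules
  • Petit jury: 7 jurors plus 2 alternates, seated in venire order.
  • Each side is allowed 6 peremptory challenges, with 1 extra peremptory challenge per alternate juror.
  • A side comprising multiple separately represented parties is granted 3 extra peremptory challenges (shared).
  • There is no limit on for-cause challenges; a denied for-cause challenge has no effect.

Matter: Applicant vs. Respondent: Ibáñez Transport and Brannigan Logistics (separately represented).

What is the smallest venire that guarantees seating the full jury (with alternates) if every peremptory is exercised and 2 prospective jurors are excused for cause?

Seats to fill: 7 + 2 alternates = 9.
Peremptories — Applicant: 6 + 1×2 = 8; Respondent: 6 + 1×2 + 3 = 11; total 19.
For-cause removals: 2.
Minimum venire: 9 + 19 + 2 = 30.

30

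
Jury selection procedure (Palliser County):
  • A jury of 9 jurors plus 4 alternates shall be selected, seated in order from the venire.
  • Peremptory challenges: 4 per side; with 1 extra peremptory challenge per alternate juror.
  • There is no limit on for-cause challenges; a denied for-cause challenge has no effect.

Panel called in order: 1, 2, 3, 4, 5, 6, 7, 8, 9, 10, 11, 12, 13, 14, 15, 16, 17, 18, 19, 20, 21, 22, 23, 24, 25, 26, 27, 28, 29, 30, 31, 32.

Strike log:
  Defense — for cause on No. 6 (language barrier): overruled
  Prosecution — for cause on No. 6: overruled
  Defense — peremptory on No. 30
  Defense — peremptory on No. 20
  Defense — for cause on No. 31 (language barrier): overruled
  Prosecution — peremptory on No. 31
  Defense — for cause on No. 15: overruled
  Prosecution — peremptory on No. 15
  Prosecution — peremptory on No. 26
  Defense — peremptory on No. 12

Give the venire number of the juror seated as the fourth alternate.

Removed: #12, #15, #20, #26, #30, #31. (#6 stays — for-cause denied.)
Seating in order: seats 1–9 → #1, #2, #3, #4, #5, #6, #7, #8, #9; alternates → #10, #11, #13, #14.
So alternate 4 is #14.

14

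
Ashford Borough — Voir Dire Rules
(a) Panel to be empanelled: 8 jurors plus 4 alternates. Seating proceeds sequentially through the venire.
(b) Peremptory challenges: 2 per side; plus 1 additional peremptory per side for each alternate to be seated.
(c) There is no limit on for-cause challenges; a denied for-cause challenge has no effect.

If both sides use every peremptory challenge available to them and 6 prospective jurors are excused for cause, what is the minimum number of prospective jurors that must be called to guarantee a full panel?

Seats to fill: 8 + 4 alternates = 12.
Peremptories: 2 + 1×4 = 6 per side × 2 sides = 12.
For-cause removals: 6.
Minimum venire: 12 + 12 + 6 = 30.

30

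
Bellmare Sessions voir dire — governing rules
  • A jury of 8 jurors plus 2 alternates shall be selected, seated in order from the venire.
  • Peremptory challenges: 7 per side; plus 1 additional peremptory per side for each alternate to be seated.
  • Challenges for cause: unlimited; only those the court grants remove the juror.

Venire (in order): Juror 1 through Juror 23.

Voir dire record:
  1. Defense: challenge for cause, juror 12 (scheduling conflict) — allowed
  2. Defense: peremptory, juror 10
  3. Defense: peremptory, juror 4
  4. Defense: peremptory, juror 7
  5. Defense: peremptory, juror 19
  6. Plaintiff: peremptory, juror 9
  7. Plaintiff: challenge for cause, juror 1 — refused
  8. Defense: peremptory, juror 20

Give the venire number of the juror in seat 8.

Removed: #4, #7, #9, #10, #12, #19, #20. (#1 stays — for-cause denied.)
Seating in order: seats 1–8 → #1, #2, #3, #5, #6, #8, #11, #13; alternates → #14, #15.
So seat 8 is #13.

13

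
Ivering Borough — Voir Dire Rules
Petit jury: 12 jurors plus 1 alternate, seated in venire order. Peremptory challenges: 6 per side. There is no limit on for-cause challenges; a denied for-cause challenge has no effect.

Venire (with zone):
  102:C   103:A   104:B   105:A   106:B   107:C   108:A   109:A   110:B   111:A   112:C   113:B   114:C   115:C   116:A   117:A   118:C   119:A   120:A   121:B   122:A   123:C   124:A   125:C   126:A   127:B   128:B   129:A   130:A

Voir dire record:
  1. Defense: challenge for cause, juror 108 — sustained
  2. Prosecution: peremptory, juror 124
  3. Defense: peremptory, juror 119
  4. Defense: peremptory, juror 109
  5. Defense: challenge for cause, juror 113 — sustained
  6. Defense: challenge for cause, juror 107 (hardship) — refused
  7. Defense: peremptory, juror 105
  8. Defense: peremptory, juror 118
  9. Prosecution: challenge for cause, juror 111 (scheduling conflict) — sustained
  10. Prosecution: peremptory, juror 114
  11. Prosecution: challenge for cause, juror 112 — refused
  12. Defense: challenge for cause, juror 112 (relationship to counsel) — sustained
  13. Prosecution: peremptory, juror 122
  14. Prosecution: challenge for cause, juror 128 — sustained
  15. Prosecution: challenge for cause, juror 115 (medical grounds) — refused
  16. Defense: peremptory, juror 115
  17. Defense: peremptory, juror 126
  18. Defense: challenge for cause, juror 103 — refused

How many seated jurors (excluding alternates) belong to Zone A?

4

Removed: #105, #108, #109, #111, #112, #113, #114, #115, #118, #119, #122, #124, #126, #128.
Seated jurors 1–12: #102, #103, #104, #106, #107, #110, #116, #117, #120, #121, #123, #125 (alternates #127 not counted).
Of those, in Zone A: #103, #116, #117, #120 → 4.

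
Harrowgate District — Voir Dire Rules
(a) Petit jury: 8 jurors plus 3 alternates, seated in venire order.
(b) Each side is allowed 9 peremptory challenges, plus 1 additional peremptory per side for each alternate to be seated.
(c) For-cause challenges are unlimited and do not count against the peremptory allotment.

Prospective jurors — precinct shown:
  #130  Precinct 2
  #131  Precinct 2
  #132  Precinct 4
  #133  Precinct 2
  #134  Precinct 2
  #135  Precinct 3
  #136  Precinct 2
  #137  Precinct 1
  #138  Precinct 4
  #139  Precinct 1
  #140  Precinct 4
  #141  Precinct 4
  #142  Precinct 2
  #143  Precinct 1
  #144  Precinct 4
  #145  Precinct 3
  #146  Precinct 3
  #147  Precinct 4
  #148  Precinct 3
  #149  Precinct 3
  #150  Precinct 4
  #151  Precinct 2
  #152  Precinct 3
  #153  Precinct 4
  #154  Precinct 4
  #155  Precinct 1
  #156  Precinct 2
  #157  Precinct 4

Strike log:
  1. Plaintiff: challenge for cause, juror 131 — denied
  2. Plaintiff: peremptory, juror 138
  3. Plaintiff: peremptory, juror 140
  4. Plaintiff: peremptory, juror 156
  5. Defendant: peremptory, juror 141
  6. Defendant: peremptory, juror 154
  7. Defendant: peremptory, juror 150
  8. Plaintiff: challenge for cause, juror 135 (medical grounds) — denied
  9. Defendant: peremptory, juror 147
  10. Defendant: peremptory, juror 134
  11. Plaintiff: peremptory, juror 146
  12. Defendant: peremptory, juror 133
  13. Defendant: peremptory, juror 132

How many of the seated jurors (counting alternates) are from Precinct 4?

Removed: #132, #133, #134, #138, #140, #141, #146, #147, #150, #154, #156.
Seated (11 incl. alternates): #130, #131, #135, #136, #137, #139, #142, #143, #144, #145, #148.
Of those, in Precinct 4: #144 → 1.

1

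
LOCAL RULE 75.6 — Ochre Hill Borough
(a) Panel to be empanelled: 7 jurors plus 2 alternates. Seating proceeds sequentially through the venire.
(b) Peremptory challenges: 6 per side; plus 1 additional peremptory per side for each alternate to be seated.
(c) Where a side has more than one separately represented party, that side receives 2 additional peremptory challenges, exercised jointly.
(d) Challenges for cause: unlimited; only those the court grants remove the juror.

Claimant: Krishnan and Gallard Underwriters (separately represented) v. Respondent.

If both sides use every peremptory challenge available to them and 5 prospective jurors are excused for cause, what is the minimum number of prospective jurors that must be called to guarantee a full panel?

32

Seats to fill: 7 + 2 alternates = 9.
Peremptories — Claimant: 6 + 1×2 + 2 = 10; Respondent: 6 + 1×2 = 8; total 18.
For-cause removals: 5.
Minimum venire: 9 + 18 + 5 = 32.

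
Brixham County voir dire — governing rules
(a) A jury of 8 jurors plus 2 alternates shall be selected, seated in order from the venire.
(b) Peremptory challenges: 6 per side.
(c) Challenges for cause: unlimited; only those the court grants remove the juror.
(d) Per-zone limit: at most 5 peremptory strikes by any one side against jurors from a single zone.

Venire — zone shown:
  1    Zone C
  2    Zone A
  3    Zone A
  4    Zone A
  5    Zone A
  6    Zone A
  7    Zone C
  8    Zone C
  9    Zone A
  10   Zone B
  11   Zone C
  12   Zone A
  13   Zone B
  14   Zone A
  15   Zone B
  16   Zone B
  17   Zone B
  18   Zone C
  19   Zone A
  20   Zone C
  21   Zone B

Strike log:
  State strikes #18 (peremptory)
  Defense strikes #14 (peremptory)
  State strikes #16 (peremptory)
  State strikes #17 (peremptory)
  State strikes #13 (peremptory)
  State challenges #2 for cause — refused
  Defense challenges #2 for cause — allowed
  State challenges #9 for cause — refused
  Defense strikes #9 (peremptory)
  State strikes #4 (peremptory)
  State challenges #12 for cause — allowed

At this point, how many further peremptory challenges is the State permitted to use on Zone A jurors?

State peremptories so far: #18, #16, #17, #13, #4 — 5 of 6 used, 1 left overall.
Against Zone A: #4 — 1 used; per-zone cap 5 leaves 4.
Binding limit: min(1, 4) = 1.

1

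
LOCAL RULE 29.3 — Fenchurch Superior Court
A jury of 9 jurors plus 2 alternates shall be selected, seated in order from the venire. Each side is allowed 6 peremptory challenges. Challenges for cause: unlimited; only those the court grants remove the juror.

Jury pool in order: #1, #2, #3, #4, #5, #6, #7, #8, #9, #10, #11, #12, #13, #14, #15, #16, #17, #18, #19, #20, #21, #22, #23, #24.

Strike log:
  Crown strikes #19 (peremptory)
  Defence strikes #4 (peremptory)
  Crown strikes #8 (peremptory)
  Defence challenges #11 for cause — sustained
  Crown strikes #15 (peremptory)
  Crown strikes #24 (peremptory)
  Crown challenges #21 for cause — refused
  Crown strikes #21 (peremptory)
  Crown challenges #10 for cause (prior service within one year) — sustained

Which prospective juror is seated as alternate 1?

14

Removed: #4, #8, #10, #11, #15, #19, #21, #24.
Seating in order: seats 1–9 → #1, #2, #3, #5, #6, #7, #9, #12, #13; alternates → #14, #16.
So alternate 1 is #14.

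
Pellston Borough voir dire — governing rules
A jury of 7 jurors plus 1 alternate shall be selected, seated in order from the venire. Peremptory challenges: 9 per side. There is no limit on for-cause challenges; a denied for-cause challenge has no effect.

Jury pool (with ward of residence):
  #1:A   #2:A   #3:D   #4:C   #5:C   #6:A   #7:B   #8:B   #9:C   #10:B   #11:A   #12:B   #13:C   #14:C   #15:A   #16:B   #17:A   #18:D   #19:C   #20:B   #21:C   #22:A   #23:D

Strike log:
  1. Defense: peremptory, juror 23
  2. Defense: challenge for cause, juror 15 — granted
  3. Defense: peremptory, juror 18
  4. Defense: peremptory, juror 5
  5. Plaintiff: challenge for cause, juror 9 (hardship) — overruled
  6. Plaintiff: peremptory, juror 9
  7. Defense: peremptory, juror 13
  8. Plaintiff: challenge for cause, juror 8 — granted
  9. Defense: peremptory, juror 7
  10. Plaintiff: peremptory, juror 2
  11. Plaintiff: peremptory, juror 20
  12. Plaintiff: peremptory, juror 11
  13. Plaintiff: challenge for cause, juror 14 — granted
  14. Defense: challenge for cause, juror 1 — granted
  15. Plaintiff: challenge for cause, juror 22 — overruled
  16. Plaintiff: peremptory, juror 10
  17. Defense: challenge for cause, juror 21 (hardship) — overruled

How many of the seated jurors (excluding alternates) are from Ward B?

2

Removed: #1, #2, #5, #7, #8, #9, #10, #11, #13, #14, #15, #18, #20, #23.
Seated jurors 1–7: #3, #4, #6, #12, #16, #17, #19 (alternates #21 not counted).
Of those, in Ward B: #12, #16 → 2.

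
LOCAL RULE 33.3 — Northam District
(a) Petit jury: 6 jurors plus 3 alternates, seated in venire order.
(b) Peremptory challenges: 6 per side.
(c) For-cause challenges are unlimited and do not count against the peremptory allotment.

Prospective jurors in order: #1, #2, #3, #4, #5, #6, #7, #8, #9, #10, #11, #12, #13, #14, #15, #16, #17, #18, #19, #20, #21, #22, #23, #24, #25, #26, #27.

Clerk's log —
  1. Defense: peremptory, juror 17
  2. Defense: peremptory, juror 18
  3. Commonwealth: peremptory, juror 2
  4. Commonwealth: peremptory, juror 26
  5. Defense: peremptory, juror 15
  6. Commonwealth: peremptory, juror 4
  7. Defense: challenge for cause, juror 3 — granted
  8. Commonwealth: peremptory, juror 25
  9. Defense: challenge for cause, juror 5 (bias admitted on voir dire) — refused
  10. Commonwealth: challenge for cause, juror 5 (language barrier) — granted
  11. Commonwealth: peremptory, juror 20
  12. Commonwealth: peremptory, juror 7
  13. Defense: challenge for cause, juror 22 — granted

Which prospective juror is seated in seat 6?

11

Removed: #2, #3, #4, #5, #7, #15, #17, #18, #20, #22, #25, #26.
Filling seats in venire order through position 6: #1, #6, #8, #9, #10, #11.
So seat 6 is #11.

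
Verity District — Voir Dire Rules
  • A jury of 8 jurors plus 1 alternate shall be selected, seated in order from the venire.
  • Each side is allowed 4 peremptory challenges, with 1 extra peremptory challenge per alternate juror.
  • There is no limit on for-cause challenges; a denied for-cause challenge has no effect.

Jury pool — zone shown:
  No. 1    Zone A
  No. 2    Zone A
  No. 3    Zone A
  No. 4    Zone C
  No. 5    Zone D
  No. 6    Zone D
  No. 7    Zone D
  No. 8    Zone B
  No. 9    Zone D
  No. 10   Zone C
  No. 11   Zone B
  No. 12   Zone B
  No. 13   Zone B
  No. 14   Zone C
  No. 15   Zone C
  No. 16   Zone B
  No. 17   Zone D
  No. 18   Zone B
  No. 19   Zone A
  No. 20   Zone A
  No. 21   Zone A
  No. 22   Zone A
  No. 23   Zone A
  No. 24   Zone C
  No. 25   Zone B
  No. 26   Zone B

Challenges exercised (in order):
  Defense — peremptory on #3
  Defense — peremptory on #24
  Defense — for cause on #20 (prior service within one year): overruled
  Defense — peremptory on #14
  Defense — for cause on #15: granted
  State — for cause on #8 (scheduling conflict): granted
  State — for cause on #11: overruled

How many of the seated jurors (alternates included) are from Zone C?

Removed: #3, #8, #14, #15, #24.
Seated (9 incl. alternates): #1, #2, #4, #5, #6, #7, #9, #10, #11.
Of those, in Zone C: #4, #10 → 2.

2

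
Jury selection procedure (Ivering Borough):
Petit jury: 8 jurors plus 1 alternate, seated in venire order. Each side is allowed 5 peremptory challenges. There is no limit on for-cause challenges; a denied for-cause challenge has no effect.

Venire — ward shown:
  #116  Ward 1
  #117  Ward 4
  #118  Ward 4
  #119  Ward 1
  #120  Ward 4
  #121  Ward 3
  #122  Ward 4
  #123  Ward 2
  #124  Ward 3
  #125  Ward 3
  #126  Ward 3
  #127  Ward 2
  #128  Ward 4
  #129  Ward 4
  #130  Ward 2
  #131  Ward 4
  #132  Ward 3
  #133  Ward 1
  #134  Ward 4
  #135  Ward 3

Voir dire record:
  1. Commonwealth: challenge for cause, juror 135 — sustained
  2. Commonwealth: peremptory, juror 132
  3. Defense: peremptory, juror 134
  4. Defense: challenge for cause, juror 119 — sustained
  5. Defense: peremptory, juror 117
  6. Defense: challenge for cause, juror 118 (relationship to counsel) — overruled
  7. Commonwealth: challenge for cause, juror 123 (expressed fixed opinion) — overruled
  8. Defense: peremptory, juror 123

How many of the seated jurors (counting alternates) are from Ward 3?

Removed: #117, #119, #123, #132, #134, #135.
Seated (9 incl. alternates): #116, #118, #120, #121, #122, #124, #125, #126, #127.
Of those, in Ward 3: #121, #124, #125, #126 → 4.

4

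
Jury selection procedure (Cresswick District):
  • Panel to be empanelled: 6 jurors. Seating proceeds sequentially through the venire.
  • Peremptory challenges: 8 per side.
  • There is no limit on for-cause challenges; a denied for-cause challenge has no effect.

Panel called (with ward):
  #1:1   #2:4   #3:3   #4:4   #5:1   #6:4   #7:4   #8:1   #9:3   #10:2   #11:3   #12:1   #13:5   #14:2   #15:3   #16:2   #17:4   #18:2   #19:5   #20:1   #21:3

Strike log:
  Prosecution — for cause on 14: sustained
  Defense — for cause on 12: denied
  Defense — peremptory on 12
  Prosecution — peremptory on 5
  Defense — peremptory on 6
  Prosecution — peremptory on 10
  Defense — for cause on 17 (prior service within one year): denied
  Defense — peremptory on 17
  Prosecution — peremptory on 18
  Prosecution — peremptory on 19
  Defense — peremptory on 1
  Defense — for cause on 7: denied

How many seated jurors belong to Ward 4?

Removed: #1, #5, #6, #10, #12, #14, #17, #18, #19.
Seated jurors 1–6: #2, #3, #4, #7, #8, #9.
Of those, in Ward 4: #2, #4, #7 → 3.

3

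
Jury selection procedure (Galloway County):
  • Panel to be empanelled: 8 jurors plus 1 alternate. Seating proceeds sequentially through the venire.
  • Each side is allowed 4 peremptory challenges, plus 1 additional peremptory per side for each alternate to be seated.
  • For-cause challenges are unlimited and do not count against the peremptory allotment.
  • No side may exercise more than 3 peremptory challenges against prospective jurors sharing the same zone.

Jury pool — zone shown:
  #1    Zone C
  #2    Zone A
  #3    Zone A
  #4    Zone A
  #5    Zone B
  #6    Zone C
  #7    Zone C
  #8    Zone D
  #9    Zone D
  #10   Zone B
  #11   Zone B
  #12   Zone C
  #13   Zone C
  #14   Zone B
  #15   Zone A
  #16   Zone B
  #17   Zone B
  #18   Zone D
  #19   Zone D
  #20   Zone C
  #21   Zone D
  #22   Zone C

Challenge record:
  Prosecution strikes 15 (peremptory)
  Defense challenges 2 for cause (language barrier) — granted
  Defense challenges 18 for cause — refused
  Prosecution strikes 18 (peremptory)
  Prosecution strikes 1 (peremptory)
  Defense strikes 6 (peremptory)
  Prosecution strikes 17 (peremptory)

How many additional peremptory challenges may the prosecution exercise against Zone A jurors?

1

Prosecution peremptories so far: #15, #18, #1, #17 — 4 of 5 used, 1 left overall.
Against Zone A: #15 — 1 used; per-zone cap 3 leaves 2.
Binding limit: min(1, 2) = 1.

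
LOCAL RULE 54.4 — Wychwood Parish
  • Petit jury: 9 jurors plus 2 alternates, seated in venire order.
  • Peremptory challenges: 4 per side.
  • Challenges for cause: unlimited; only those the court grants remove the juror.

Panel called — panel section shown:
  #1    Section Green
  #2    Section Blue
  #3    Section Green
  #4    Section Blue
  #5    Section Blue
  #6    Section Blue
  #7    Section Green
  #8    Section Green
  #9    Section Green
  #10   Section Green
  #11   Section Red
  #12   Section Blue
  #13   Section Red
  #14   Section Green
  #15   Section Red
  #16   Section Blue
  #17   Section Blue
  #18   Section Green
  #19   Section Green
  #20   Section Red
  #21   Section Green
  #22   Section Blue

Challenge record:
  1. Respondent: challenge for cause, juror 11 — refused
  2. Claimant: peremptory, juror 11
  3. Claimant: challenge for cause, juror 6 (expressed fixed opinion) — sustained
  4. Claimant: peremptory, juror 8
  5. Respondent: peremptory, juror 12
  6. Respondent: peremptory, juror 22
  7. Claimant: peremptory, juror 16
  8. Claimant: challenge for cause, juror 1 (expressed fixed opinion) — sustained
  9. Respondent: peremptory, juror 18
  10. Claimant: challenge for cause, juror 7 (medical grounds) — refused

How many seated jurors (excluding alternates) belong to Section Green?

Removed: #1, #6, #8, #11, #12, #16, #18, #22.
Seated jurors 1–9: #2, #3, #4, #5, #7, #9, #10, #13, #14 (alternates #15, #17 not counted).
Of those, in Section Green: #3, #7, #9, #10, #14 → 5.

5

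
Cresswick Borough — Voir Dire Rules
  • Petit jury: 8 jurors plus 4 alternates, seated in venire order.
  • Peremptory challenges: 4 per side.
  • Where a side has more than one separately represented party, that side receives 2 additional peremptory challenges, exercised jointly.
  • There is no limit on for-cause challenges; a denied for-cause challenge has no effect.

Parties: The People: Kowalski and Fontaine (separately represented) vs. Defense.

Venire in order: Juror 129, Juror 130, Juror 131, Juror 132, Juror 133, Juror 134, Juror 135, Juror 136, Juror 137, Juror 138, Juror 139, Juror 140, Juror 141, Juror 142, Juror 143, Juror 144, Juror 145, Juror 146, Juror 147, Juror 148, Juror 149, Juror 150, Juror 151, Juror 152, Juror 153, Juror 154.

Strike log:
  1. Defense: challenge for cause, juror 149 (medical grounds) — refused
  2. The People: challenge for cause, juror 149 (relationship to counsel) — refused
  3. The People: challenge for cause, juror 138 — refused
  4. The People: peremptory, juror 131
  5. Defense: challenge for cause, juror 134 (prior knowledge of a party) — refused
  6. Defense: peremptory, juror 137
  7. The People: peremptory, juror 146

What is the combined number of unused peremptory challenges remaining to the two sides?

7

The People allotment: 4 base + 2 multi-party = 6. Defense allotment: 4.
The People peremptories used: #131, #146 — 2 (for-cause on #149, #138 don't count).
Defense peremptories used: #137 — 1 (for-cause on #149, #134 don't count).
Remaining: (6 − 2) + (4 − 1) = 7.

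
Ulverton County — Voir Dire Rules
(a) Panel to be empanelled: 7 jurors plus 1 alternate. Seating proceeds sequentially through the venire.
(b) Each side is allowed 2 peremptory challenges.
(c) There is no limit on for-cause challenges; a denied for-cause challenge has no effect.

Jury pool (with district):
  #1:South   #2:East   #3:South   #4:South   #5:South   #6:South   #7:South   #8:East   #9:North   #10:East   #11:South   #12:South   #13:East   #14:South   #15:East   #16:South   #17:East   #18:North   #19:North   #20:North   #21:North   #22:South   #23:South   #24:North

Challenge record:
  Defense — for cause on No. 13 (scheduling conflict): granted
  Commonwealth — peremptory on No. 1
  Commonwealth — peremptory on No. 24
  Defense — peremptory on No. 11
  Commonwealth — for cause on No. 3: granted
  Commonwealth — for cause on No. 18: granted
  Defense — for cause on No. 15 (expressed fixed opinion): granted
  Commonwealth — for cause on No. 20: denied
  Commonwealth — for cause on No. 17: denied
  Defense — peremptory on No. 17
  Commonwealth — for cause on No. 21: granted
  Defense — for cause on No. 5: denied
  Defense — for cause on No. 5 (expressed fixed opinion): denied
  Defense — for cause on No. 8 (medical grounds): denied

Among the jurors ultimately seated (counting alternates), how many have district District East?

3

Removed: #1, #3, #11, #13, #15, #17, #18, #21, #24.
Seated (8 incl. alternates): #2, #4, #5, #6, #7, #8, #9, #10.
Of those, in District East: #2, #8, #10 → 3.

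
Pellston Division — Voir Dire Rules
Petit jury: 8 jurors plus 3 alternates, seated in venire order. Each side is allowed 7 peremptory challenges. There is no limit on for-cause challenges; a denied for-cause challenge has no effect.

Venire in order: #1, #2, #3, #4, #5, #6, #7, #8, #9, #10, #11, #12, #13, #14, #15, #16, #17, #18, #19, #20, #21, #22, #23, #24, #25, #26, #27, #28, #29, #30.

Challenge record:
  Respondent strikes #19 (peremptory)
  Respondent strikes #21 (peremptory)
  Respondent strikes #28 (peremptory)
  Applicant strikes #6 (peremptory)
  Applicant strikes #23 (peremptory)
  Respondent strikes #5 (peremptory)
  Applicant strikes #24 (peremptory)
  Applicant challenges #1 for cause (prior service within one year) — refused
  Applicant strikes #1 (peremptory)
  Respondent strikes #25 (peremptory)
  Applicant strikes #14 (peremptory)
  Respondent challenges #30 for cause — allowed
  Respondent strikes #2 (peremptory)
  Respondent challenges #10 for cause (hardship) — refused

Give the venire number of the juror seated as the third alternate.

16

Removed: #1, #2, #5, #6, #14, #19, #21, #23, #24, #25, #28, #30. (#10 stays — for-cause denied.)
Filling seats in venire order through position 11: #3, #4, #7, #8, #9, #10, #11, #12, #13, #15, #16.
So alternate 3 is #16.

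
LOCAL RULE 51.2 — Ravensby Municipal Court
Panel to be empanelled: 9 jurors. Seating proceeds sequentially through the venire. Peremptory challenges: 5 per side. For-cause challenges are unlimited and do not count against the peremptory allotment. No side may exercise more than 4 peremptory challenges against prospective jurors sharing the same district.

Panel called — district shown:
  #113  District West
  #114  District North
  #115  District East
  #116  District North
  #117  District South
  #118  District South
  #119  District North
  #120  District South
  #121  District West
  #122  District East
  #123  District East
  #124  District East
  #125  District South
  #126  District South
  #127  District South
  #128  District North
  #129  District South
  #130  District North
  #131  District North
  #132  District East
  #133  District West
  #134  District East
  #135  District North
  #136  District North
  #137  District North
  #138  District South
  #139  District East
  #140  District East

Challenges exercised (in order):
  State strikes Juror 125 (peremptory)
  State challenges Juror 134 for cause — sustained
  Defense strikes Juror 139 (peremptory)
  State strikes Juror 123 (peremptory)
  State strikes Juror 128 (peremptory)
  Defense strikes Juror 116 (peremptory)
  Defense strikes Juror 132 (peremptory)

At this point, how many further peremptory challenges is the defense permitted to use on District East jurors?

Defense peremptories so far: #139, #116, #132 — 3 of 5 used, 2 left overall.
Against District East: #139, #132 — 2 used; per-district cap 4 leaves 2.
Binding limit: min(2, 2) = 2.

2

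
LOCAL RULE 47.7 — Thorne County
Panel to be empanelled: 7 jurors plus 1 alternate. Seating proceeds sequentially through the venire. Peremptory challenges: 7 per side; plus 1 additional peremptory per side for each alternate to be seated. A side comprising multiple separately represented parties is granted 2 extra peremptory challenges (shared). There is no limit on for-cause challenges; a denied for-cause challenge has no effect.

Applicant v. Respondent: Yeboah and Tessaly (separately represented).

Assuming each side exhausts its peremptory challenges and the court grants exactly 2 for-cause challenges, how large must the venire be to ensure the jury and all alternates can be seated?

Seats to fill: 7 + 1 alternates = 8.
Peremptories — Applicant: 7 + 1×1 = 8; Respondent: 7 + 1×1 + 2 = 10; total 18.
For-cause removals: 2.
Minimum venire: 8 + 18 + 2 = 28.

28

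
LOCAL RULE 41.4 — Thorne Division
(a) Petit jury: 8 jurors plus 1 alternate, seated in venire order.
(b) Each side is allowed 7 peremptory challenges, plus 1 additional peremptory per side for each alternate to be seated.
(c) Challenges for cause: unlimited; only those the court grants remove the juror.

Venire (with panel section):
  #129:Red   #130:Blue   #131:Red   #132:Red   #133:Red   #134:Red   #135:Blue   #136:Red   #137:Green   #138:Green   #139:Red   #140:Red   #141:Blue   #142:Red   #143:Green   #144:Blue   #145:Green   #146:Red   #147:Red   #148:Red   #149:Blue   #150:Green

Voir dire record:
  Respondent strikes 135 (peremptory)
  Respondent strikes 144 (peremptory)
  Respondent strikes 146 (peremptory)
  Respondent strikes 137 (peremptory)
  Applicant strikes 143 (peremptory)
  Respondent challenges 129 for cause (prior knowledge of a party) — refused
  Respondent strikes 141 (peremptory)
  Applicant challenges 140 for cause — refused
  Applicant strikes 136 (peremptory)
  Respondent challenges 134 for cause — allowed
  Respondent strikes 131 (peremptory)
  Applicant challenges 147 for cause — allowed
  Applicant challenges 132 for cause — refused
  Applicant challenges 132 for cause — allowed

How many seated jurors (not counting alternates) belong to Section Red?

5

Removed: #131, #132, #134, #135, #136, #137, #141, #143, #144, #146, #147.
Seated jurors 1–8: #129, #130, #133, #138, #139, #140, #142, #145 (alternates #148 not counted).
Of those, in Section Red: #129, #133, #139, #140, #142 → 5.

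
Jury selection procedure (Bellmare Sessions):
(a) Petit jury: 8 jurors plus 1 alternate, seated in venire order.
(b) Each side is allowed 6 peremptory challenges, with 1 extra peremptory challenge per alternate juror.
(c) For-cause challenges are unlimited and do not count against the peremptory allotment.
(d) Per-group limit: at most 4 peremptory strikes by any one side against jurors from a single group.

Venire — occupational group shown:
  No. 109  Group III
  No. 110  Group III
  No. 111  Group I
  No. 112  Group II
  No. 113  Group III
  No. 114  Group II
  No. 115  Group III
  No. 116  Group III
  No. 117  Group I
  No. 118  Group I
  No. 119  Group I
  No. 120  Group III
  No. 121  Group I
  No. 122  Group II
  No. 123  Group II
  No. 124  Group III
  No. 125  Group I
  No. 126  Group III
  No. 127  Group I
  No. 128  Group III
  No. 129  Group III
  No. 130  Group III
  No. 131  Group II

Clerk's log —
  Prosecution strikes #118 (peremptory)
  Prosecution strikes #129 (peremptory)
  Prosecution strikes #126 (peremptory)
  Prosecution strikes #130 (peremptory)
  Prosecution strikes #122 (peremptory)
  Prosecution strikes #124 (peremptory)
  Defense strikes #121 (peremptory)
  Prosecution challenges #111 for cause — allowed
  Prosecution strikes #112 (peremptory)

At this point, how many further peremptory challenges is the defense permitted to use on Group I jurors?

Defense peremptories so far: #121 — 1 of 7 used, 6 left overall.
Against Group I: #121 — 1 used; per-group cap 4 leaves 3.
Binding limit: min(6, 3) = 3.

3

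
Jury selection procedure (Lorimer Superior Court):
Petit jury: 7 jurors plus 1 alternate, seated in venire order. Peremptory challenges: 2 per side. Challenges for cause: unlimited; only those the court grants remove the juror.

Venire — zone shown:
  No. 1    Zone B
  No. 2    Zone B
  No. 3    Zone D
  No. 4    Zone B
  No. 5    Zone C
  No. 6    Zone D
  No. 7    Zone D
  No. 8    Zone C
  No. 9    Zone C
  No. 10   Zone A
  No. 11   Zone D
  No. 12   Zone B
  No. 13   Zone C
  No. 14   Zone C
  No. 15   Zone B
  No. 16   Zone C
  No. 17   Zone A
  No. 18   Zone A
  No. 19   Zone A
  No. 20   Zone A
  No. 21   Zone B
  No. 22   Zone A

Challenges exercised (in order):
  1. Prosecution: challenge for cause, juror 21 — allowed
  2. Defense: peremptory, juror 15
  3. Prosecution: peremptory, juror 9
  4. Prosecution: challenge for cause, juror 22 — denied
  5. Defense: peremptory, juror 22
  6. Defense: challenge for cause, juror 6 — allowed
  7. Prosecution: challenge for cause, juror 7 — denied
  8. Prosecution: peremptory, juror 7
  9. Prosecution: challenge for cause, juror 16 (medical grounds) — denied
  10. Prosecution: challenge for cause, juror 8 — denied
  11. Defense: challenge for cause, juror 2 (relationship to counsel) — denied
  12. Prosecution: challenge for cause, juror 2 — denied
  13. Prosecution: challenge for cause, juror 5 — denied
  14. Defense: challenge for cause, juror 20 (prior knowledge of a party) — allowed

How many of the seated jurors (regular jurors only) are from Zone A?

1

Removed: #6, #7, #9, #15, #20, #21, #22.
Seated jurors 1–7: #1, #2, #3, #4, #5, #8, #10 (alternates #11 not counted).
Of those, in Zone A: #10 → 1.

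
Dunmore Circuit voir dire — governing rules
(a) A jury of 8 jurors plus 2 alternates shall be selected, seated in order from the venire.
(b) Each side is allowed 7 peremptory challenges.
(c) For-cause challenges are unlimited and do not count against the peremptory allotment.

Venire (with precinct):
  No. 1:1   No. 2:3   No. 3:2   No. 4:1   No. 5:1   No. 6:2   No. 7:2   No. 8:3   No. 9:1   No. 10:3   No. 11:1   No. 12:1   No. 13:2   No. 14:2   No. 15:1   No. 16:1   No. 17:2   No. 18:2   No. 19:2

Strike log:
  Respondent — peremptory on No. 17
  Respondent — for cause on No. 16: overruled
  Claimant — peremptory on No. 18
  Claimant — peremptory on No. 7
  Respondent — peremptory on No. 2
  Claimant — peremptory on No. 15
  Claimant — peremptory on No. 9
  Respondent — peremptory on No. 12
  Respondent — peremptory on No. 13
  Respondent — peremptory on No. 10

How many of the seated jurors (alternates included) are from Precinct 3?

1

Removed: #2, #7, #9, #10, #12, #13, #15, #17, #18.
Seated (10 incl. alternates): #1, #3, #4, #5, #6, #8, #11, #14, #16, #19.
Of those, in Precinct 3: #8 → 1.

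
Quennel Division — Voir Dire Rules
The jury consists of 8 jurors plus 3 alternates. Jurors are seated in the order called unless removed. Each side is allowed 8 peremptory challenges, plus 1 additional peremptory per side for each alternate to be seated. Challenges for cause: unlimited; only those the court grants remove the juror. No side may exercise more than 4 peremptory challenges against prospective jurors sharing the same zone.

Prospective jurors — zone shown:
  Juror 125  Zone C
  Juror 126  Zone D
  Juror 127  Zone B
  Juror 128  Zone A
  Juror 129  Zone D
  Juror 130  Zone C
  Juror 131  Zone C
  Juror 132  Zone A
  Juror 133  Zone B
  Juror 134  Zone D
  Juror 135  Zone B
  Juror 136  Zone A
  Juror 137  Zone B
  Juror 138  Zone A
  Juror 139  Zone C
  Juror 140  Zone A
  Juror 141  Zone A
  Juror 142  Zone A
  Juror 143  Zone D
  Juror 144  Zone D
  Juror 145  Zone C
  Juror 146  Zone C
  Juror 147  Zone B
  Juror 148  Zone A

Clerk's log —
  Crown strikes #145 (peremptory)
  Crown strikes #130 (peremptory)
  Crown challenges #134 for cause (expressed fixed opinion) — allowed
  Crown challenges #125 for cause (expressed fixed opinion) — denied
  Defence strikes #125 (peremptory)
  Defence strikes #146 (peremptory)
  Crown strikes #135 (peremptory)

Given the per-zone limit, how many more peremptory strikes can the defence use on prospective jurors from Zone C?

Defence peremptories so far: #125, #146 — 2 of 11 used, 9 left overall.
Against Zone C: #125, #146 — 2 used; per-zone cap 4 leaves 2.
Binding limit: min(9, 2) = 2.

2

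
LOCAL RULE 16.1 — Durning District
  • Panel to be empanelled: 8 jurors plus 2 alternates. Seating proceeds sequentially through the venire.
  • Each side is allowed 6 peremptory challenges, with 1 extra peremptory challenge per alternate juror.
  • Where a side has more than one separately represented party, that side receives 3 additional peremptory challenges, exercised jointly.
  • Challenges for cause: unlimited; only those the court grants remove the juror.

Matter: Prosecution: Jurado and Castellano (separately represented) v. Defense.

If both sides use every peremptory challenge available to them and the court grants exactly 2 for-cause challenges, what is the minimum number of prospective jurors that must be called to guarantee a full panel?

Seats to fill: 8 + 2 alternates = 10.
Peremptories — Prosecution: 6 + 1×2 + 3 = 11; Defense: 6 + 1×2 = 8; total 19.
For-cause removals: 2.
Minimum venire: 10 + 19 + 2 = 31.

31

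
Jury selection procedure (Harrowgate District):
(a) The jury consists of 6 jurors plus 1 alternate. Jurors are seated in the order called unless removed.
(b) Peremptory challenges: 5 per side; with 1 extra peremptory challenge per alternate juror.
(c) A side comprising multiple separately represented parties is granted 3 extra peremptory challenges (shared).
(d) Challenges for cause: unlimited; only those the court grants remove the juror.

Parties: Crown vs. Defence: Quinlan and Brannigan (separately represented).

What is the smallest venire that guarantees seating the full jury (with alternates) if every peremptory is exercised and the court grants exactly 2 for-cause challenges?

24

Seats to fill: 6 + 1 alternates = 7.
Peremptories — Crown: 5 + 1×1 = 6; Defence: 5 + 1×1 + 3 = 9; total 15.
For-cause removals: 2.
Minimum venire: 7 + 15 + 2 = 24.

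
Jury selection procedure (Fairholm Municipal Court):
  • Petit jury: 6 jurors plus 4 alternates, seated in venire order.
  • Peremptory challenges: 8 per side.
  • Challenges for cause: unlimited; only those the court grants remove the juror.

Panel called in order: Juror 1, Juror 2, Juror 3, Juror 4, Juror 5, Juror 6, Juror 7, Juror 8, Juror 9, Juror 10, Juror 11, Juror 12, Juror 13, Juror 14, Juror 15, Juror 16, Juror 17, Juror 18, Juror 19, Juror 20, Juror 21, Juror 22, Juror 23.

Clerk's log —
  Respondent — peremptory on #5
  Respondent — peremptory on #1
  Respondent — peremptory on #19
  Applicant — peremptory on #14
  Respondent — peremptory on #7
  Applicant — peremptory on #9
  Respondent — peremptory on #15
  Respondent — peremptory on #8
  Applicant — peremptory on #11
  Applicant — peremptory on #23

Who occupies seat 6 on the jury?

12

Removed: #1, #5, #7, #8, #9, #11, #14, #15, #19, #23.
Seating in order: seats 1–6 → #2, #3, #4, #6, #10, #12; alternates → #13, #16, #17, #18.
So seat 6 is #12.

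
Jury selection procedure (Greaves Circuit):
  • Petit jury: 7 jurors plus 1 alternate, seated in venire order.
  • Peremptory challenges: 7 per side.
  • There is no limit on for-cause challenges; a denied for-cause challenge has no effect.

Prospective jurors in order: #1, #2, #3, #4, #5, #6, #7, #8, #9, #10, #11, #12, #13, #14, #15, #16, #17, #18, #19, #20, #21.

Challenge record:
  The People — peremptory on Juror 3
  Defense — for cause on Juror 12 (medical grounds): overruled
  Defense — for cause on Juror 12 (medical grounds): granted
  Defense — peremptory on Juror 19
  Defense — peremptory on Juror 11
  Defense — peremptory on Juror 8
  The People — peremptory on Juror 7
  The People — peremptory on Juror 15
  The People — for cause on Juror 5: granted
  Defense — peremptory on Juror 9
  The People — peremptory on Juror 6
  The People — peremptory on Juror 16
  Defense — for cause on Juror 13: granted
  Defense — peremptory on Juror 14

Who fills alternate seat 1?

21

Removed: #3, #5, #6, #7, #8, #9, #11, #12, #13, #14, #15, #16, #19.
Seating in order: seats 1–7 → #1, #2, #4, #10, #17, #18, #20; alternates → #21.
So alternate 1 is #21.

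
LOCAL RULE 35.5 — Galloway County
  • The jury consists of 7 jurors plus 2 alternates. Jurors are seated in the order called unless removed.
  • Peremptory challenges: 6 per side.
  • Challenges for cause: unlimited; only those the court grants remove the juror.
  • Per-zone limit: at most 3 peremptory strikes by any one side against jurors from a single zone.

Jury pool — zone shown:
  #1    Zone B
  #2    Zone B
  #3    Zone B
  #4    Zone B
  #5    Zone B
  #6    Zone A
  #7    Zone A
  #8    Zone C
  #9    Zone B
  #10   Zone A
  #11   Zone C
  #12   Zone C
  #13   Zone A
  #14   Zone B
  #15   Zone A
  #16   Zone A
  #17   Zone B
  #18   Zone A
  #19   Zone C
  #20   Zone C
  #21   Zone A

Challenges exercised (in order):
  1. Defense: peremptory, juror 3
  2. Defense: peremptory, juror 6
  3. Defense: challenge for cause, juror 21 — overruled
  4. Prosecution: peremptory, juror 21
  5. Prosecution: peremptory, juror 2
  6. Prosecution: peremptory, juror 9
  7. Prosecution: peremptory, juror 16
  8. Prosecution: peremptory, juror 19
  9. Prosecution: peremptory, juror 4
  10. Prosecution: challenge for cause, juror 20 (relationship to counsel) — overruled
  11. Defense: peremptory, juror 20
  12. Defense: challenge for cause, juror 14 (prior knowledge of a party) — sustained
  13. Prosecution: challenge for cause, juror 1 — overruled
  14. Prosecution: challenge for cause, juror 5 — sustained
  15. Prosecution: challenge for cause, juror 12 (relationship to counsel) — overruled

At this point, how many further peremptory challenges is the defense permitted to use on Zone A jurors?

Defense peremptories so far: #3, #6, #20 — 3 of 6 used, 3 left overall.
Against Zone A: #6 — 1 used; per-zone cap 3 leaves 2.
Binding limit: min(3, 2) = 2.

2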